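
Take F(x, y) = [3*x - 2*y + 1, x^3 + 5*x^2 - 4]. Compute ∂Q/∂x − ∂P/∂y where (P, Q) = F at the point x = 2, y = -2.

∂F₂/∂x = 3*x^2 + 10*x
∂F₁/∂y = -2
Scalar curl = 3*x^2 + 10*x + 2
At (2, -2): 34.

34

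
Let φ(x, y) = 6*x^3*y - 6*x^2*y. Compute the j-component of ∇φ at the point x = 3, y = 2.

(∇φ)_2 = ∂φ/∂y = 6*x^3 - 6*x^2
At (3, 2): 108.

108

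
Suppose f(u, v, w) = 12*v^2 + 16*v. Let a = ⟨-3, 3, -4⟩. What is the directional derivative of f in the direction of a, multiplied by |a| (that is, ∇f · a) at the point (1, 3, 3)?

∂f/∂u = 0
∂f/∂v = 24*v + 16
∂f/∂w = 0
∇f at (1, 3, 3) = (0, 88, 0)
∇f · a = (0)(-3) + (88)(3) + (0)(-4) = 264

264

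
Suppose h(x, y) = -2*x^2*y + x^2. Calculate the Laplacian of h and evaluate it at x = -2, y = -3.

14

∂²h/∂x² = 2*(-2*y + 1)
∂²h/∂y² = 0
∇²h = -4*y + 2
At (-2, -3): 14.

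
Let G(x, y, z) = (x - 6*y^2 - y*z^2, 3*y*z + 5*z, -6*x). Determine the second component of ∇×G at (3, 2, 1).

2

(∇×G)_2 = ∂G₁/∂z − ∂G₃/∂x
= -2*y*z − (-6)
= -2*y*z + 6
At (3, 2, 1): 2.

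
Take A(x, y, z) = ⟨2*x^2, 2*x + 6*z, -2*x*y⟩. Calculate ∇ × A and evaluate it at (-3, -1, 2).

(∇×A)₁ = ∂A₃/∂y − ∂A₂/∂z = -2*x - 6
(∇×A)₂ = ∂A₁/∂z − ∂A₃/∂x = 2*y
(∇×A)₃ = ∂A₂/∂x − ∂A₁/∂y = 2
∇×A = (-2*x - 6, 2*y, 2)
At (-3, -1, 2): (0, -2, 2).

(0, -2, 2)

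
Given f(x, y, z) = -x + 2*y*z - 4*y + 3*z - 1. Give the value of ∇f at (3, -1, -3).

∂f/∂x = -1
∂f/∂y = 2*z - 4
∂f/∂z = 2*y + 3
∇f = (-1, 2*z - 4, 2*y + 3)
At (3, -1, -3): (-1, -10, 1).

(-1, -10, 1)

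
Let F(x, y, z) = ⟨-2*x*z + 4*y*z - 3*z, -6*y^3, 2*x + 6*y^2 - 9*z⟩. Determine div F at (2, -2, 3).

-87

∂F₁/∂x = -2*z
∂F₂/∂y = -18*y^2
∂F₃/∂z = -9
∇·F = -18*y^2 - 2*z - 9
At (2, -2, 3): -87.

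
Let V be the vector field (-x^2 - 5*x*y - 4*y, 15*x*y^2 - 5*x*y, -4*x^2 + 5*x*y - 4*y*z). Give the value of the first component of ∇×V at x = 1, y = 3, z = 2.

-3

(∇×V)_1 = ∂V₃/∂y − ∂V₂/∂z
= 5*x - 4*z − (0)
= 5*x - 4*z
At (1, 3, 2): -3.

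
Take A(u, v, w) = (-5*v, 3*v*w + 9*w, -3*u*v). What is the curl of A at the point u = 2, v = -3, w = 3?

(∇×A)₁ = ∂A₃/∂v − ∂A₂/∂w = -3*u - 3*v - 9
(∇×A)₂ = ∂A₁/∂w − ∂A₃/∂u = 3*v
(∇×A)₃ = ∂A₂/∂u − ∂A₁/∂v = 5
∇×A = (-3*u - 3*v - 9, 3*v, 5)
At (2, -3, 3): (-6, -9, 5).

(-6, -9, 5)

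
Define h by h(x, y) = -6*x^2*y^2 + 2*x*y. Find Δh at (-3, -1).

-120

∂²h/∂x² = -12*y^2
∂²h/∂y² = -12*x^2
∇²h = -12*x^2 - 12*y^2
At (-3, -1): -120.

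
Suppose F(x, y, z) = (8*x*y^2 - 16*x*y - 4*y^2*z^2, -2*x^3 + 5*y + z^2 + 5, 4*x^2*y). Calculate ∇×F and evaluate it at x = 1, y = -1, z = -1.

(6, 16, 18)

(∇×F)₁ = ∂F₃/∂y − ∂F₂/∂z = 4*x^2 - 2*z
(∇×F)₂ = ∂F₁/∂z − ∂F₃/∂x = -8*x*y - 8*y^2*z
(∇×F)₃ = ∂F₂/∂x − ∂F₁/∂y = -6*x^2 - 16*x*y + 16*x + 8*y*z^2
∇×F = (4*x^2 - 2*z, -8*x*y - 8*y^2*z, -6*x^2 - 16*x*y + 16*x + 8*y*z^2)
At (1, -1, -1): (6, 16, 18).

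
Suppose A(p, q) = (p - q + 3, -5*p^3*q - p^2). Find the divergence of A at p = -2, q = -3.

∂A₁/∂p = 1
∂A₂/∂q = -5*p^3
∇·A = -5*p^3 + 1
At (-2, -3): 41.

41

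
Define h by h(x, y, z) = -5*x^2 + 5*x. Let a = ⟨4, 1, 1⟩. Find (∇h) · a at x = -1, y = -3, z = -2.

60

∂h/∂x = -10*x + 5
∂h/∂y = 0
∂h/∂z = 0
∇h at (-1, -3, -2) = (15, 0, 0)
∇h · a = (15)(4) + (0)(1) + (0)(1) = 60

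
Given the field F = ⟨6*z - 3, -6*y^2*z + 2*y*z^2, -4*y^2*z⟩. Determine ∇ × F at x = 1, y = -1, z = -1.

(∇×F)₁ = ∂F₃/∂y − ∂F₂/∂z = 6*y^2 - 12*y*z
(∇×F)₂ = ∂F₁/∂z − ∂F₃/∂x = 6
(∇×F)₃ = ∂F₂/∂x − ∂F₁/∂y = 0
∇×F = (6*y^2 - 12*y*z, 6, 0)
At (1, -1, -1): (-6, 6, 0).

(-6, 6, 0)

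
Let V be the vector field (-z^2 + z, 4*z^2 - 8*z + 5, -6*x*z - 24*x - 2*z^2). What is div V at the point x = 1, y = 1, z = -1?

-2

∂V₁/∂x = 0
∂V₂/∂y = 0
∂V₃/∂z = -6*x - 4*z
∇·V = -6*x - 4*z
At (1, 1, -1): -2.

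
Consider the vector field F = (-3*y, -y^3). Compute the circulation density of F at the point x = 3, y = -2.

∂F₂/∂x = 0
∂F₁/∂y = -3
Scalar curl = 3
At (3, -2): 3.

3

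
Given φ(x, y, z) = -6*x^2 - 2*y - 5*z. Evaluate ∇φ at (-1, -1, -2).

∂φ/∂x = -12*x
∂φ/∂y = -2
∂φ/∂z = -5
∇φ = (-12*x, -2, -5)
At (-1, -1, -2): (12, -2, -5).

(12, -2, -5)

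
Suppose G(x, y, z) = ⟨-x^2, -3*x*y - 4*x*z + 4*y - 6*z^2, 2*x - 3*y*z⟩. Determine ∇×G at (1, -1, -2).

(-14, -2, 11)

(∇×G)₁ = ∂G₃/∂y − ∂G₂/∂z = 4*x + 9*z
(∇×G)₂ = ∂G₁/∂z − ∂G₃/∂x = -2
(∇×G)₃ = ∂G₂/∂x − ∂G₁/∂y = -3*y - 4*z
∇×G = (4*x + 9*z, -2, -3*y - 4*z)
At (1, -1, -2): (-14, -2, 11).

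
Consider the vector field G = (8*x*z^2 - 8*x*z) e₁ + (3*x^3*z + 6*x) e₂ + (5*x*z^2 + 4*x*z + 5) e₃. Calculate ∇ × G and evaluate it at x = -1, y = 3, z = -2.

(3, 28, -12)

(∇×G)₁ = ∂G₃/∂y − ∂G₂/∂z = -3*x^3
(∇×G)₂ = ∂G₁/∂z − ∂G₃/∂x = 16*x*z - 8*x - 5*z^2 - 4*z
(∇×G)₃ = ∂G₂/∂x − ∂G₁/∂y = 9*x^2*z + 6
∇×G = (-3*x^3, 16*x*z - 8*x - 5*z^2 - 4*z, 9*x^2*z + 6)
At (-1, 3, -2): (3, 28, -12).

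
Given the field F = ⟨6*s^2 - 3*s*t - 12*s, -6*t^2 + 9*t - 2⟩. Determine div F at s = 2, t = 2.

-9

∂F₁/∂s = 12*s - 3*t - 12
∂F₂/∂t = -12*t + 9
∇·F = 12*s - 15*t - 3
At (2, 2): -9.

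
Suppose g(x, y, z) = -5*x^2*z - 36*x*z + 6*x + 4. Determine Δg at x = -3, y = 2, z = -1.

∂²g/∂x² = -10*z
∂²g/∂y² = 0
∂²g/∂z² = 0
∇²g = -10*z
At (-3, 2, -1): 10.

10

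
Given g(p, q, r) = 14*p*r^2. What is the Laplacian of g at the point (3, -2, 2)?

84

∂²g/∂p² = 0
∂²g/∂q² = 0
∂²g/∂r² = 28*p
∇²g = 28*p
At (3, -2, 2): 84.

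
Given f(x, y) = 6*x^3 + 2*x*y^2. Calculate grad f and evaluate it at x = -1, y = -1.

∂f/∂x = 18*x^2 + 2*y^2
∂f/∂y = 4*x*y
∇f = (18*x^2 + 2*y^2, 4*x*y)
At (-1, -1): (20, 4).

(20, 4)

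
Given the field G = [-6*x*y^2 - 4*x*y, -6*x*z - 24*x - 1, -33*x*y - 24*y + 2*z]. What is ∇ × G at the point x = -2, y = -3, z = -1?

(∇×G)₁ = ∂G₃/∂y − ∂G₂/∂z = -27*x - 24
(∇×G)₂ = ∂G₁/∂z − ∂G₃/∂x = 33*y
(∇×G)₃ = ∂G₂/∂x − ∂G₁/∂y = 12*x*y + 4*x - 6*z - 24
∇×G = (-27*x - 24, 33*y, 12*x*y + 4*x - 6*z - 24)
At (-2, -3, -1): (30, -99, 46).

(30, -99, 46)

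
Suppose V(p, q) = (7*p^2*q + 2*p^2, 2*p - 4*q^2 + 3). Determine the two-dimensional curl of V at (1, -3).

-5

∂V₂/∂p = 2
∂V₁/∂q = 7*p^2
Scalar curl = -7*p^2 + 2
At (1, -3): -5.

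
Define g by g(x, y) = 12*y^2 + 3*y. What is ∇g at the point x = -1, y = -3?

∂g/∂x = 0
∂g/∂y = 24*y + 3
∇g = (0, 24*y + 3)
At (-1, -3): (0, -69).

(0, -69)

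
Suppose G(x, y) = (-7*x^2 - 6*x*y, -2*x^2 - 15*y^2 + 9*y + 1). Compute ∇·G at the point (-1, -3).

131

∂G₁/∂x = -14*x - 6*y
∂G₂/∂y = -30*y + 9
∇·G = -14*x - 36*y + 9
At (-1, -3): 131.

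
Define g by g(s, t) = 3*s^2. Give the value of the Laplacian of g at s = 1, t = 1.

6

∂²g/∂s² = 6
∂²g/∂t² = 0
∇²g = 6
At (1, 1): 6.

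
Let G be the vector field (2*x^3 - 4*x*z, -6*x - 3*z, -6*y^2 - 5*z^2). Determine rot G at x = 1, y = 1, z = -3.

(-9, -4, -6)

(∇×G)₁ = ∂G₃/∂y − ∂G₂/∂z = -12*y + 3
(∇×G)₂ = ∂G₁/∂z − ∂G₃/∂x = -4*x
(∇×G)₃ = ∂G₂/∂x − ∂G₁/∂y = -6
∇×G = (-12*y + 3, -4*x, -6)
At (1, 1, -3): (-9, -4, -6).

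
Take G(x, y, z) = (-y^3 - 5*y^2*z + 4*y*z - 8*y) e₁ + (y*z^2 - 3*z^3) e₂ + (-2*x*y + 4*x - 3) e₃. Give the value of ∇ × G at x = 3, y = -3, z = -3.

(∇×G)₁ = ∂G₃/∂y − ∂G₂/∂z = -2*x - 2*y*z + 9*z^2
(∇×G)₂ = ∂G₁/∂z − ∂G₃/∂x = -5*y^2 + 6*y - 4
(∇×G)₃ = ∂G₂/∂x − ∂G₁/∂y = 3*y^2 + 10*y*z - 4*z + 8
∇×G = (-2*x - 2*y*z + 9*z^2, -5*y^2 + 6*y - 4, 3*y^2 + 10*y*z - 4*z + 8)
At (3, -3, -3): (57, -67, 137).

(57, -67, 137)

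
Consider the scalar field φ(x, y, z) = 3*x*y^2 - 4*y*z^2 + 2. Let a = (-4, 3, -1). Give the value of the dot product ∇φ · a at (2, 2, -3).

∂φ/∂x = 3*y^2
∂φ/∂y = 6*x*y - 4*z^2
∂φ/∂z = -8*y*z
∇φ at (2, 2, -3) = (12, -12, 48)
∇φ · a = (12)(-4) + (-12)(3) + (48)(-1) = -132

-132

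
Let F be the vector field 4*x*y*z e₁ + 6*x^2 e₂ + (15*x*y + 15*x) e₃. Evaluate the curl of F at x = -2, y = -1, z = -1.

(∇×F)₁ = ∂F₃/∂y − ∂F₂/∂z = 15*x
(∇×F)₂ = ∂F₁/∂z − ∂F₃/∂x = 4*x*y - 15*y - 15
(∇×F)₃ = ∂F₂/∂x − ∂F₁/∂y = -4*x*z + 12*x
∇×F = (15*x, 4*x*y - 15*y - 15, -4*x*z + 12*x)
At (-2, -1, -1): (-30, 8, -32).

(-30, 8, -32)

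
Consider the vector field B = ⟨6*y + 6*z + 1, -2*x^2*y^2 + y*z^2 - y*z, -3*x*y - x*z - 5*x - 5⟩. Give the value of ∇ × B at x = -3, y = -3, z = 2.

(18, 4, 102)

(∇×B)₁ = ∂B₃/∂y − ∂B₂/∂z = -3*x - 2*y*z + y
(∇×B)₂ = ∂B₁/∂z − ∂B₃/∂x = 3*y + z + 11
(∇×B)₃ = ∂B₂/∂x − ∂B₁/∂y = -4*x*y^2 - 6
∇×B = (-3*x - 2*y*z + y, 3*y + z + 11, -4*x*y^2 - 6)
At (-3, -3, 2): (18, 4, 102).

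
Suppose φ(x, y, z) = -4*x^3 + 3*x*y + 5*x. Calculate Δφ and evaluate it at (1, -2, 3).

-24

∂²φ/∂x² = -24*x
∂²φ/∂y² = 0
∂²φ/∂z² = 0
∇²φ = -24*x
At (1, -2, 3): -24.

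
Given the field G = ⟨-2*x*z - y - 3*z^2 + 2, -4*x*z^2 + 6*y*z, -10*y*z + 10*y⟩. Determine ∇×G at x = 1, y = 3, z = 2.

(-12, -14, -15)

(∇×G)₁ = ∂G₃/∂y − ∂G₂/∂z = 8*x*z - 6*y - 10*z + 10
(∇×G)₂ = ∂G₁/∂z − ∂G₃/∂x = -2*x - 6*z
(∇×G)₃ = ∂G₂/∂x − ∂G₁/∂y = -4*z^2 + 1
∇×G = (8*x*z - 6*y - 10*z + 10, -2*x - 6*z, -4*z^2 + 1)
At (1, 3, 2): (-12, -14, -15).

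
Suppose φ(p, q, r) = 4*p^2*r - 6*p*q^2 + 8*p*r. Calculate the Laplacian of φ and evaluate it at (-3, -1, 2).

52

∂²φ/∂p² = 8*r
∂²φ/∂q² = -12*p
∂²φ/∂r² = 0
∇²φ = -12*p + 8*r
At (-3, -1, 2): 52.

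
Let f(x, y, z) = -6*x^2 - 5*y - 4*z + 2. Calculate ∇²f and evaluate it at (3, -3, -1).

∂²f/∂x² = -12
∂²f/∂y² = 0
∂²f/∂z² = 0
∇²f = -12
At (3, -3, -1): -12.

-12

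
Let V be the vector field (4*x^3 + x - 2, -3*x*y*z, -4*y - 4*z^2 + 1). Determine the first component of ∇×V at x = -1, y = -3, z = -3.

(∇×V)_1 = ∂V₃/∂y − ∂V₂/∂z
= -4 − (-3*x*y)
= 3*x*y - 4
At (-1, -3, -3): 5.

5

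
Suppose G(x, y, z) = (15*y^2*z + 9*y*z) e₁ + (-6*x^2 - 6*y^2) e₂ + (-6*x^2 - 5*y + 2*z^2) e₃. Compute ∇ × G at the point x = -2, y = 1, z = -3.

(∇×G)₁ = ∂G₃/∂y − ∂G₂/∂z = -5
(∇×G)₂ = ∂G₁/∂z − ∂G₃/∂x = 12*x + 15*y^2 + 9*y
(∇×G)₃ = ∂G₂/∂x − ∂G₁/∂y = -12*x - 30*y*z - 9*z
∇×G = (-5, 12*x + 15*y^2 + 9*y, -12*x - 30*y*z - 9*z)
At (-2, 1, -3): (-5, 0, 141).

(-5, 0, 141)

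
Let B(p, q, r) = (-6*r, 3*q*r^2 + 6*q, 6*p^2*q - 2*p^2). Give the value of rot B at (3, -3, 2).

(∇×B)₁ = ∂B₃/∂q − ∂B₂/∂r = 6*p^2 - 6*q*r
(∇×B)₂ = ∂B₁/∂r − ∂B₃/∂p = -12*p*q + 4*p - 6
(∇×B)₃ = ∂B₂/∂p − ∂B₁/∂q = 0
∇×B = (6*p^2 - 6*q*r, -12*p*q + 4*p - 6, 0)
At (3, -3, 2): (90, 114, 0).

(90, 114, 0)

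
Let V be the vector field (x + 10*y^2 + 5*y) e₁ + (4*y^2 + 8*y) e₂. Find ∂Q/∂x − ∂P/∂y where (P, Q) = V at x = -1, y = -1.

15

∂V₂/∂x = 0
∂V₁/∂y = 20*y + 5
Scalar curl = -20*y - 5
At (-1, -1): 15.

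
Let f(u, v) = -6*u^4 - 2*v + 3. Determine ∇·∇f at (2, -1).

-288

∂²f/∂u² = -72*u^2
∂²f/∂v² = 0
∇²f = -72*u^2
At (2, -1): -288.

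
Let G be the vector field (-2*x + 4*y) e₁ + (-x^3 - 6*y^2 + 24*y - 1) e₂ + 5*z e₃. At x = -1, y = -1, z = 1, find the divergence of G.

39

∂G₁/∂x = -2
∂G₂/∂y = -12*y + 24
∂G₃/∂z = 5
∇·G = -12*y + 27
At (-1, -1, 1): 39.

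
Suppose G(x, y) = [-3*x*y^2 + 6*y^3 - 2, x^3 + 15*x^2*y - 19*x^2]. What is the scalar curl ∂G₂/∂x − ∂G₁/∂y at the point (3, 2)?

57

∂G₂/∂x = 3*x^2 + 30*x*y - 38*x
∂G₁/∂y = -6*x*y + 18*y^2
Scalar curl = 3*x^2 + 36*x*y - 38*x - 18*y^2
At (3, 2): 57.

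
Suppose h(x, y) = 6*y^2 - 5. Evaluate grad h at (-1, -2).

∂h/∂x = 0
∂h/∂y = 12*y
∇h = (0, 12*y)
At (-1, -2): (0, -24).

(0, -24)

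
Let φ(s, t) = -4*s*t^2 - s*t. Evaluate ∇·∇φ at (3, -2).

-24

∂²φ/∂s² = 0
∂²φ/∂t² = -8*s
∇²φ = -8*s
At (3, -2): -24.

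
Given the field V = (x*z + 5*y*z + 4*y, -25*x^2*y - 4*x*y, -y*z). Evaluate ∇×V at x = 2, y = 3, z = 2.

(∇×V)₁ = ∂V₃/∂y − ∂V₂/∂z = -z
(∇×V)₂ = ∂V₁/∂z − ∂V₃/∂x = x + 5*y
(∇×V)₃ = ∂V₂/∂x − ∂V₁/∂y = -50*x*y - 4*y - 5*z - 4
∇×V = (-z, x + 5*y, -50*x*y - 4*y - 5*z - 4)
At (2, 3, 2): (-2, 17, -326).

(-2, 17, -326)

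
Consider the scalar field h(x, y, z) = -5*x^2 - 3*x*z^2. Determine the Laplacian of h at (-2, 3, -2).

2

∂²h/∂x² = -10
∂²h/∂y² = 0
∂²h/∂z² = -6*x
∇²h = -6*x - 10
At (-2, 3, -2): 2.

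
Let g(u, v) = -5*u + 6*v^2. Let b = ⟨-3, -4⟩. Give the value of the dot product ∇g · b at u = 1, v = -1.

63

∂g/∂u = -5
∂g/∂v = 12*v
∇g at (1, -1) = (-5, -12)
∇g · b = (-5)(-3) + (-12)(-4) = 63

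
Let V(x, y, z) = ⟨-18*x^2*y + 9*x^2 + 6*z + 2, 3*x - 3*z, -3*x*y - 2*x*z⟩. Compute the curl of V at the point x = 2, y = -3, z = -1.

(∇×V)₁ = ∂V₃/∂y − ∂V₂/∂z = -3*x + 3
(∇×V)₂ = ∂V₁/∂z − ∂V₃/∂x = 3*y + 2*z + 6
(∇×V)₃ = ∂V₂/∂x − ∂V₁/∂y = 18*x^2 + 3
∇×V = (-3*x + 3, 3*y + 2*z + 6, 18*x^2 + 3)
At (2, -3, -1): (-3, -5, 75).

(-3, -5, 75)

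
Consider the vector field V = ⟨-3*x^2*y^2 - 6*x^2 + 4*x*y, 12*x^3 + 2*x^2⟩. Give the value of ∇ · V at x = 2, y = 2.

-64

∂V₁/∂x = -6*x*y^2 - 12*x + 4*y
∂V₂/∂y = 0
∇·V = -6*x*y^2 - 12*x + 4*y
At (2, 2): -64.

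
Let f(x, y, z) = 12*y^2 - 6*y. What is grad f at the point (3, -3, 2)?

∂f/∂x = 0
∂f/∂y = 24*y - 6
∂f/∂z = 0
∇f = (0, 24*y - 6, 0)
At (3, -3, 2): (0, -78, 0).

(0, -78, 0)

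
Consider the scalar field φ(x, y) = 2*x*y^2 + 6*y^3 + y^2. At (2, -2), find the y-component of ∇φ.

52

(∇φ)_2 = ∂φ/∂y = 4*x*y + 18*y^2 + 2*y
At (2, -2): 52.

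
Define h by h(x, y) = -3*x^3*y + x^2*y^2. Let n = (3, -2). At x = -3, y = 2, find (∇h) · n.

-792

∂h/∂x = -9*x^2*y + 2*x*y^2
∂h/∂y = -3*x^3 + 2*x^2*y
∇h at (-3, 2) = (-186, 117)
∇h · n = (-186)(3) + (117)(-2) = -792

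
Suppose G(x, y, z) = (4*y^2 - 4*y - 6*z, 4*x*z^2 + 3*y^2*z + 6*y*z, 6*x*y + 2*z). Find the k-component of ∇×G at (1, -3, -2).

44

(∇×G)_3 = ∂G₂/∂x − ∂G₁/∂y
= 4*z^2 − (8*y - 4)
= -8*y + 4*z^2 + 4
At (1, -3, -2): 44.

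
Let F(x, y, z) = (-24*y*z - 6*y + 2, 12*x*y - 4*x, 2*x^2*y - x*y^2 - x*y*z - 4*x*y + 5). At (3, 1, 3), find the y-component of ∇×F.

(∇×F)_2 = ∂F₁/∂z − ∂F₃/∂x
= -24*y − (4*x*y - y^2 - y*z - 4*y)
= -4*x*y + y^2 + y*z - 20*y
At (3, 1, 3): -28.

-28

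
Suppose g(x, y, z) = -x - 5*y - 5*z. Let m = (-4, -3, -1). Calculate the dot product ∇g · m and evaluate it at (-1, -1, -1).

24

∂g/∂x = -1
∂g/∂y = -5
∂g/∂z = -5
∇g at (-1, -1, -1) = (-1, -5, -5)
∇g · m = (-1)(-4) + (-5)(-3) + (-5)(-1) = 24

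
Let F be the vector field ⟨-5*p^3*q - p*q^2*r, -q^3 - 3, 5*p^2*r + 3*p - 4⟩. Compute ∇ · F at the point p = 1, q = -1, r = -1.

18

∂F₁/∂p = -15*p^2*q - q^2*r
∂F₂/∂q = -3*q^2
∂F₃/∂r = 5*p^2
∇·F = -15*p^2*q + 5*p^2 - q^2*r - 3*q^2
At (1, -1, -1): 18.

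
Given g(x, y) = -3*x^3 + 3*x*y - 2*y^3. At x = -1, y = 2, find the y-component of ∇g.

-27

(∇g)_2 = ∂g/∂y = 3*x - 6*y^2
At (-1, 2): -27.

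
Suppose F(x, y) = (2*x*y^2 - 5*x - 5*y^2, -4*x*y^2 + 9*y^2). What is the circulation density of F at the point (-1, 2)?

12

∂F₂/∂x = -4*y^2
∂F₁/∂y = 4*x*y - 10*y
Scalar curl = -4*x*y - 4*y^2 + 10*y
At (-1, 2): 12.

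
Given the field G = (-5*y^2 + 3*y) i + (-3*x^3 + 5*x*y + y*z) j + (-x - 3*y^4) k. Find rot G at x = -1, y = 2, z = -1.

(∇×G)₁ = ∂G₃/∂y − ∂G₂/∂z = -12*y^3 - y
(∇×G)₂ = ∂G₁/∂z − ∂G₃/∂x = 1
(∇×G)₃ = ∂G₂/∂x − ∂G₁/∂y = -9*x^2 + 15*y - 3
∇×G = (-12*y^3 - y, 1, -9*x^2 + 15*y - 3)
At (-1, 2, -1): (-98, 1, 18).

(-98, 1, 18)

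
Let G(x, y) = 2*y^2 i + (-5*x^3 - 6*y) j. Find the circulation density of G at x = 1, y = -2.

∂G₂/∂x = -15*x^2
∂G₁/∂y = 4*y
Scalar curl = -15*x^2 - 4*y
At (1, -2): -7.

-7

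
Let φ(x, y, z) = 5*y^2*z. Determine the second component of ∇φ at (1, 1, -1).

(∇φ)_2 = ∂φ/∂y = 10*y*z
At (1, 1, -1): -10.

-10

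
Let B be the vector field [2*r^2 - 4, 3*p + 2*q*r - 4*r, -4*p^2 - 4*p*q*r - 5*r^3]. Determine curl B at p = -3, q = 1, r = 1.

(14, -16, 3)

(∇×B)₁ = ∂B₃/∂q − ∂B₂/∂r = -4*p*r - 2*q + 4
(∇×B)₂ = ∂B₁/∂r − ∂B₃/∂p = 8*p + 4*q*r + 4*r
(∇×B)₃ = ∂B₂/∂p − ∂B₁/∂q = 3
∇×B = (-4*p*r - 2*q + 4, 8*p + 4*q*r + 4*r, 3)
At (-3, 1, 1): (14, -16, 3).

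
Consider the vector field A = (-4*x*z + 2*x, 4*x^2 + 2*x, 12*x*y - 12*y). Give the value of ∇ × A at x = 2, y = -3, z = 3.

(∇×A)₁ = ∂A₃/∂y − ∂A₂/∂z = 12*x - 12
(∇×A)₂ = ∂A₁/∂z − ∂A₃/∂x = -4*x - 12*y
(∇×A)₃ = ∂A₂/∂x − ∂A₁/∂y = 8*x + 2
∇×A = (12*x - 12, -4*x - 12*y, 8*x + 2)
At (2, -3, 3): (12, 28, 18).

(12, 28, 18)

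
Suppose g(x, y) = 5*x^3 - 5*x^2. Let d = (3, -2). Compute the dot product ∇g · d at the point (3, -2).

∂g/∂x = 15*x^2 - 10*x
∂g/∂y = 0
∇g at (3, -2) = (105, 0)
∇g · d = (105)(3) + (0)(-2) = 315

315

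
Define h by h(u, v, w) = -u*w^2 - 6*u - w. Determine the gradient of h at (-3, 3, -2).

∂h/∂u = -w^2 - 6
∂h/∂v = 0
∂h/∂w = -2*u*w - 1
∇h = (-w^2 - 6, 0, -2*u*w - 1)
At (-3, 3, -2): (-10, 0, -13).

(-10, 0, -13)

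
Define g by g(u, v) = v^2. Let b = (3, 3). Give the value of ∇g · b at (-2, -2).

∂g/∂u = 0
∂g/∂v = 2*v
∇g at (-2, -2) = (0, -4)
∇g · b = (0)(3) + (-4)(3) = -12

-12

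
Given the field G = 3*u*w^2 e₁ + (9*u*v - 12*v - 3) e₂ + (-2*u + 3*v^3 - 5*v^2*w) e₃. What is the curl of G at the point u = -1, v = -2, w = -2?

(-4, 14, -18)

(∇×G)₁ = ∂G₃/∂v − ∂G₂/∂w = 9*v^2 - 10*v*w
(∇×G)₂ = ∂G₁/∂w − ∂G₃/∂u = 6*u*w + 2
(∇×G)₃ = ∂G₂/∂u − ∂G₁/∂v = 9*v
∇×G = (9*v^2 - 10*v*w, 6*u*w + 2, 9*v)
At (-1, -2, -2): (-4, 14, -18).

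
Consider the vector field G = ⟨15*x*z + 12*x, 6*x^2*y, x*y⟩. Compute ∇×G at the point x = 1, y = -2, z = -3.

(1, 17, -24)

(∇×G)₁ = ∂G₃/∂y − ∂G₂/∂z = x
(∇×G)₂ = ∂G₁/∂z − ∂G₃/∂x = 15*x - y
(∇×G)₃ = ∂G₂/∂x − ∂G₁/∂y = 12*x*y
∇×G = (x, 15*x - y, 12*x*y)
At (1, -2, -3): (1, 17, -24).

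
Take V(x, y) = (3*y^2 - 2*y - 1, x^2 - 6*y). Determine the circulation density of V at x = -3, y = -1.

2

∂V₂/∂x = 2*x
∂V₁/∂y = 6*y - 2
Scalar curl = 2*x - 6*y + 2
At (-3, -1): 2.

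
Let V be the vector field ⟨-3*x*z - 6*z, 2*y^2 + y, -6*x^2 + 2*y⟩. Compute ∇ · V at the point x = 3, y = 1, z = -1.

8

∂V₁/∂x = -3*z
∂V₂/∂y = 4*y + 1
∂V₃/∂z = 0
∇·V = 4*y - 3*z + 1
At (3, 1, -1): 8.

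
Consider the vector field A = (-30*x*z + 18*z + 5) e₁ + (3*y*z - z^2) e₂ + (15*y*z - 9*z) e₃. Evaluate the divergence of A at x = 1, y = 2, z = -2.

75

∂A₁/∂x = -30*z
∂A₂/∂y = 3*z
∂A₃/∂z = 15*y - 9
∇·A = 15*y - 27*z - 9
At (1, 2, -2): 75.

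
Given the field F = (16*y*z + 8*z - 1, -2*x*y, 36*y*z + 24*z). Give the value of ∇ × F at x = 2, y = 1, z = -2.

(∇×F)₁ = ∂F₃/∂y − ∂F₂/∂z = 36*z
(∇×F)₂ = ∂F₁/∂z − ∂F₃/∂x = 16*y + 8
(∇×F)₃ = ∂F₂/∂x − ∂F₁/∂y = -2*y - 16*z
∇×F = (36*z, 16*y + 8, -2*y - 16*z)
At (2, 1, -2): (-72, 24, 30).

(-72, 24, 30)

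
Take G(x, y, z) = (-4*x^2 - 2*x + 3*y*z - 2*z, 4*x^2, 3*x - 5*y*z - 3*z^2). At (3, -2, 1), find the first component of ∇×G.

-5

(∇×G)_1 = ∂G₃/∂y − ∂G₂/∂z
= -5*z − (0)
= -5*z
At (3, -2, 1): -5.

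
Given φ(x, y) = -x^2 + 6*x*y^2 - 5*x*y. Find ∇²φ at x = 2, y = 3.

22

∂²φ/∂x² = -2
∂²φ/∂y² = 12*x
∇²φ = 12*x - 2
At (2, 3): 22.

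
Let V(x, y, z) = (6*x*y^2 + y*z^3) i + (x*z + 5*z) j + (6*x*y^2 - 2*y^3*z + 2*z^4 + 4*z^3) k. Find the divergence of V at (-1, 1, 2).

116

∂V₁/∂x = 6*y^2
∂V₂/∂y = 0
∂V₃/∂z = -2*y^3 + 8*z^3 + 12*z^2
∇·V = -2*y^3 + 6*y^2 + 8*z^3 + 12*z^2
At (-1, 1, 2): 116.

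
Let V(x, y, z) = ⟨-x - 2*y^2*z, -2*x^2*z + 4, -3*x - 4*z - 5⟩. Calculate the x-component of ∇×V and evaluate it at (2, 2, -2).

8

(∇×V)_1 = ∂V₃/∂y − ∂V₂/∂z
= 0 − (-2*x^2)
= 2*x^2
At (2, 2, -2): 8.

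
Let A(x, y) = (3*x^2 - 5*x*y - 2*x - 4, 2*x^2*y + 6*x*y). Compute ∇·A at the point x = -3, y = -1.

-15

∂A₁/∂x = 6*x - 5*y - 2
∂A₂/∂y = 2*x^2 + 6*x
∇·A = 2*x^2 + 12*x - 5*y - 2
At (-3, -1): -15.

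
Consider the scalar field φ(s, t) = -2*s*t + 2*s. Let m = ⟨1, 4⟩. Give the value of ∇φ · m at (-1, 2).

∂φ/∂s = -2*t + 2
∂φ/∂t = -2*s
∇φ at (-1, 2) = (-2, 2)
∇φ · m = (-2)(1) + (2)(4) = 6

6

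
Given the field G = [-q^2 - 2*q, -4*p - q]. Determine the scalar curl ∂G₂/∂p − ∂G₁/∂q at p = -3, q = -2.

-6

∂G₂/∂p = -4
∂G₁/∂q = -2*q - 2
Scalar curl = 2*q - 2
At (-3, -2): -6.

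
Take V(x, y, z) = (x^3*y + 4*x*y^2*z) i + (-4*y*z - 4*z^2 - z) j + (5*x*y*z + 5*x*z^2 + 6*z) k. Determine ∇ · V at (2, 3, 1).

124

∂V₁/∂x = 3*x^2*y + 4*y^2*z
∂V₂/∂y = -4*z
∂V₃/∂z = 5*x*y + 10*x*z + 6
∇·V = 3*x^2*y + 5*x*y + 10*x*z + 4*y^2*z - 4*z + 6
At (2, 3, 1): 124.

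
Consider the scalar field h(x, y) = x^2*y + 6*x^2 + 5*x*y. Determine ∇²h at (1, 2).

∂²h/∂x² = 2*(y + 6)
∂²h/∂y² = 0
∇²h = 2*y + 12
At (1, 2): 16.

16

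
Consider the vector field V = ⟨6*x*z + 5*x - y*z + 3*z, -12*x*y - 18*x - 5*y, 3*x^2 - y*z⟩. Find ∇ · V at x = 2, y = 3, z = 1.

∂V₁/∂x = 6*z + 5
∂V₂/∂y = -12*x - 5
∂V₃/∂z = -y
∇·V = -12*x - y + 6*z
At (2, 3, 1): -21.

-21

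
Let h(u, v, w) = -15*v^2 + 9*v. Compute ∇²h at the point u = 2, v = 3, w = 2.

-30

∂²h/∂u² = 0
∂²h/∂v² = -30
∂²h/∂w² = 0
∇²h = -30
At (2, 3, 2): -30.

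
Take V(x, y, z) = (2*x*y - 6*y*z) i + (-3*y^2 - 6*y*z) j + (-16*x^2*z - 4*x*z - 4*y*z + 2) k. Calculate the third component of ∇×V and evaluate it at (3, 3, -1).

(∇×V)_3 = ∂V₂/∂x − ∂V₁/∂y
= 0 − (2*x - 6*z)
= -2*x + 6*z
At (3, 3, -1): -12.

-12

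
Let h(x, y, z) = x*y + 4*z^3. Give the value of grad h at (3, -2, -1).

(-2, 3, 12)

∂h/∂x = y
∂h/∂y = x
∂h/∂z = 12*z^2
∇h = (y, x, 12*z^2)
At (3, -2, -1): (-2, 3, 12).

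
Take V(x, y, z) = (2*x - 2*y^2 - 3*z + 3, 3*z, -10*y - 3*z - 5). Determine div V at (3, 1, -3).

-1

∂V₁/∂x = 2
∂V₂/∂y = 0
∂V₃/∂z = -3
∇·V = -1
At (3, 1, -3): -1.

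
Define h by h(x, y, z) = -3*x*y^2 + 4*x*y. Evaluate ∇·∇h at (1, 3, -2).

∂²h/∂x² = 0
∂²h/∂y² = -6*x
∂²h/∂z² = 0
∇²h = -6*x
At (1, 3, -2): -6.

-6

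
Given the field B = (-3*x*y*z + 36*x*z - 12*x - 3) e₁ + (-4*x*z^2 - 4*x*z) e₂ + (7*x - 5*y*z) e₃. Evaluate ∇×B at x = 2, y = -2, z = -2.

(-14, 77, -20)

(∇×B)₁ = ∂B₃/∂y − ∂B₂/∂z = 8*x*z + 4*x - 5*z
(∇×B)₂ = ∂B₁/∂z − ∂B₃/∂x = -3*x*y + 36*x - 7
(∇×B)₃ = ∂B₂/∂x − ∂B₁/∂y = 3*x*z - 4*z^2 - 4*z
∇×B = (8*x*z + 4*x - 5*z, -3*x*y + 36*x - 7, 3*x*z - 4*z^2 - 4*z)
At (2, -2, -2): (-14, 77, -20).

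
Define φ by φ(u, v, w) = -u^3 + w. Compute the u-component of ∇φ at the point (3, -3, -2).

-27

(∇φ)_1 = ∂φ/∂u = -3*u^2
At (3, -3, -2): -27.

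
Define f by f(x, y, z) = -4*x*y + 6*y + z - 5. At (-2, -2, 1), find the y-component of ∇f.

14

(∇f)_2 = ∂f/∂y = -4*x + 6
At (-2, -2, 1): 14.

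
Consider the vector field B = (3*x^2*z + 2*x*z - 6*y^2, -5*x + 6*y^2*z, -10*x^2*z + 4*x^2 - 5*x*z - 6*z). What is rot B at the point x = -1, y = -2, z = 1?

(-24, -6, -29)

(∇×B)₁ = ∂B₃/∂y − ∂B₂/∂z = -6*y^2
(∇×B)₂ = ∂B₁/∂z − ∂B₃/∂x = 3*x^2 + 20*x*z - 6*x + 5*z
(∇×B)₃ = ∂B₂/∂x − ∂B₁/∂y = 12*y - 5
∇×B = (-6*y^2, 3*x^2 + 20*x*z - 6*x + 5*z, 12*y - 5)
At (-1, -2, 1): (-24, -6, -29).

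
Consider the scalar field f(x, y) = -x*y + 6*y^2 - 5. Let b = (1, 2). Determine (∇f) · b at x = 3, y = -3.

-75

∂f/∂x = -y
∂f/∂y = -x + 12*y
∇f at (3, -3) = (3, -39)
∇f · b = (3)(1) + (-39)(2) = -75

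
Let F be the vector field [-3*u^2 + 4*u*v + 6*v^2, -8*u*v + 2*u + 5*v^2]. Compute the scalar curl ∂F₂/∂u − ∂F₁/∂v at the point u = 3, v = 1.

∂F₂/∂u = -8*v + 2
∂F₁/∂v = 4*u + 12*v
Scalar curl = -4*u - 20*v + 2
At (3, 1): -30.

-30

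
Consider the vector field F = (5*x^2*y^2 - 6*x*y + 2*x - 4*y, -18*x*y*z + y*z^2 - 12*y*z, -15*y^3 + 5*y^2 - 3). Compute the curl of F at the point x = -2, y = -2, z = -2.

(-160, 0, 0)

(∇×F)₁ = ∂F₃/∂y − ∂F₂/∂z = 18*x*y - 45*y^2 - 2*y*z + 22*y
(∇×F)₂ = ∂F₁/∂z − ∂F₃/∂x = 0
(∇×F)₃ = ∂F₂/∂x − ∂F₁/∂y = -10*x^2*y + 6*x - 18*y*z + 4
∇×F = (18*x*y - 45*y^2 - 2*y*z + 22*y, 0, -10*x^2*y + 6*x - 18*y*z + 4)
At (-2, -2, -2): (-160, 0, 0).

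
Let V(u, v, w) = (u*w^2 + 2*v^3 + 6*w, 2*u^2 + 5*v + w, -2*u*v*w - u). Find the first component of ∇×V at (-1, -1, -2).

-5

(∇×V)_1 = ∂V₃/∂v − ∂V₂/∂w
= -2*u*w − (1)
= -2*u*w - 1
At (-1, -1, -2): -5.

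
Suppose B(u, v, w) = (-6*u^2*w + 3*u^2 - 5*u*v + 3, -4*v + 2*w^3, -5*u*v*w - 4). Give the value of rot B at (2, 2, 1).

(-16, -14, 10)

(∇×B)₁ = ∂B₃/∂v − ∂B₂/∂w = -5*u*w - 6*w^2
(∇×B)₂ = ∂B₁/∂w − ∂B₃/∂u = -6*u^2 + 5*v*w
(∇×B)₃ = ∂B₂/∂u − ∂B₁/∂v = 5*u
∇×B = (-5*u*w - 6*w^2, -6*u^2 + 5*v*w, 5*u)
At (2, 2, 1): (-16, -14, 10).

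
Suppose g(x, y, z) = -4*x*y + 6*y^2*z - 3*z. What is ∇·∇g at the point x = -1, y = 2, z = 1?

12

∂²g/∂x² = 0
∂²g/∂y² = 12*z
∂²g/∂z² = 0
∇²g = 12*z
At (-1, 2, 1): 12.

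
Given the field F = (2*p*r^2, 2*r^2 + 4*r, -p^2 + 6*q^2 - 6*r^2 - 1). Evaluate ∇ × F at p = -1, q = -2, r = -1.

(∇×F)₁ = ∂F₃/∂q − ∂F₂/∂r = 12*q - 4*r - 4
(∇×F)₂ = ∂F₁/∂r − ∂F₃/∂p = 4*p*r + 2*p
(∇×F)₃ = ∂F₂/∂p − ∂F₁/∂q = 0
∇×F = (12*q - 4*r - 4, 4*p*r + 2*p, 0)
At (-1, -2, -1): (-24, 2, 0).

(-24, 2, 0)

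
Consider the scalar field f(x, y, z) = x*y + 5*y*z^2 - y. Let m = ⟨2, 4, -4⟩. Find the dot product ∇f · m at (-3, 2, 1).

-72

∂f/∂x = y
∂f/∂y = x + 5*z^2 - 1
∂f/∂z = 10*y*z
∇f at (-3, 2, 1) = (2, 1, 20)
∇f · m = (2)(2) + (1)(4) + (20)(-4) = -72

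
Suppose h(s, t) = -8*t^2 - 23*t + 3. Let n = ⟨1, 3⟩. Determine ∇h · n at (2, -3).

75

∂h/∂s = 0
∂h/∂t = -16*t - 23
∇h at (2, -3) = (0, 25)
∇h · n = (0)(1) + (25)(3) = 75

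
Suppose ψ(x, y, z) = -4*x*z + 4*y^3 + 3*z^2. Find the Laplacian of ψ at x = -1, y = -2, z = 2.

-42

∂²ψ/∂x² = 0
∂²ψ/∂y² = 24*y
∂²ψ/∂z² = 6
∇²ψ = 24*y + 6
At (-1, -2, 2): -42.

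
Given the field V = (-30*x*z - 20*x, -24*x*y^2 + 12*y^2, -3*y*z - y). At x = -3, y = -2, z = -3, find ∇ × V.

(8, 90, -96)

(∇×V)₁ = ∂V₃/∂y − ∂V₂/∂z = -3*z - 1
(∇×V)₂ = ∂V₁/∂z − ∂V₃/∂x = -30*x
(∇×V)₃ = ∂V₂/∂x − ∂V₁/∂y = -24*y^2
∇×V = (-3*z - 1, -30*x, -24*y^2)
At (-3, -2, -3): (8, 90, -96).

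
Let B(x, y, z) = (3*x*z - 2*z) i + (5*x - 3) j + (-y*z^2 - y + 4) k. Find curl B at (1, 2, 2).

(-5, 1, 5)

(∇×B)₁ = ∂B₃/∂y − ∂B₂/∂z = -z^2 - 1
(∇×B)₂ = ∂B₁/∂z − ∂B₃/∂x = 3*x - 2
(∇×B)₃ = ∂B₂/∂x − ∂B₁/∂y = 5
∇×B = (-z^2 - 1, 3*x - 2, 5)
At (1, 2, 2): (-5, 1, 5).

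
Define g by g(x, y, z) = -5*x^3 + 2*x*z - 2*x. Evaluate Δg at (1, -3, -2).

∂²g/∂x² = -30*x
∂²g/∂y² = 0
∂²g/∂z² = 0
∇²g = -30*x
At (1, -3, -2): -30.

-30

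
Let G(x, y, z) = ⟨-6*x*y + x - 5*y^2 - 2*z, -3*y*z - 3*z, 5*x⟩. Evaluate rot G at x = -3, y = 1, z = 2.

(6, -7, -8)

(∇×G)₁ = ∂G₃/∂y − ∂G₂/∂z = 3*y + 3
(∇×G)₂ = ∂G₁/∂z − ∂G₃/∂x = -7
(∇×G)₃ = ∂G₂/∂x − ∂G₁/∂y = 6*x + 10*y
∇×G = (3*y + 3, -7, 6*x + 10*y)
At (-3, 1, 2): (6, -7, -8).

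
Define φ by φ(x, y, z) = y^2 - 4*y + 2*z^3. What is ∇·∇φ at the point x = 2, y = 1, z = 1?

14

∂²φ/∂x² = 0
∂²φ/∂y² = 2
∂²φ/∂z² = 12*z
∇²φ = 12*z + 2
At (2, 1, 1): 14.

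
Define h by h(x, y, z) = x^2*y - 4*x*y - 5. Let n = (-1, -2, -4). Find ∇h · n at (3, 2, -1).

2

∂h/∂x = 2*x*y - 4*y
∂h/∂y = x^2 - 4*x
∂h/∂z = 0
∇h at (3, 2, -1) = (4, -3, 0)
∇h · n = (4)(-1) + (-3)(-2) + (0)(-4) = 2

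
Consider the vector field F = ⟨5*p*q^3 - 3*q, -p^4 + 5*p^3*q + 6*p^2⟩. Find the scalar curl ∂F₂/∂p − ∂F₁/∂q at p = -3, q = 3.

885

∂F₂/∂p = -4*p^3 + 15*p^2*q + 12*p
∂F₁/∂q = 15*p*q^2 - 3
Scalar curl = -4*p^3 + 15*p^2*q - 15*p*q^2 + 12*p + 3
At (-3, 3): 885.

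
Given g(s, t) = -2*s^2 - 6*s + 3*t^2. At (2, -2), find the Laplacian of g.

2

∂²g/∂s² = -4
∂²g/∂t² = 6
∇²g = 2
At (2, -2): 2.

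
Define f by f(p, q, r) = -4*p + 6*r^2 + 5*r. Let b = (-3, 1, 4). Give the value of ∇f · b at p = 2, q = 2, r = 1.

∂f/∂p = -4
∂f/∂q = 0
∂f/∂r = 12*r + 5
∇f at (2, 2, 1) = (-4, 0, 17)
∇f · b = (-4)(-3) + (0)(1) + (17)(4) = 80

80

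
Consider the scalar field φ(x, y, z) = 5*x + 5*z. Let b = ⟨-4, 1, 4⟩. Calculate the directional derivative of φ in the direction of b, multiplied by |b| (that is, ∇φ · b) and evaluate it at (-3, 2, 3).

0

∂φ/∂x = 5
∂φ/∂y = 0
∂φ/∂z = 5
∇φ at (-3, 2, 3) = (5, 0, 5)
∇φ · b = (5)(-4) + (0)(1) + (5)(4) = 0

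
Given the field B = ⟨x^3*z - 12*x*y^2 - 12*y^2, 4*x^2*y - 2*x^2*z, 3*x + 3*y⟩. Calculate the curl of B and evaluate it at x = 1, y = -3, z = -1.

(∇×B)₁ = ∂B₃/∂y − ∂B₂/∂z = 2*x^2 + 3
(∇×B)₂ = ∂B₁/∂z − ∂B₃/∂x = x^3 - 3
(∇×B)₃ = ∂B₂/∂x − ∂B₁/∂y = 32*x*y - 4*x*z + 24*y
∇×B = (2*x^2 + 3, x^3 - 3, 32*x*y - 4*x*z + 24*y)
At (1, -3, -1): (5, -2, -164).

(5, -2, -164)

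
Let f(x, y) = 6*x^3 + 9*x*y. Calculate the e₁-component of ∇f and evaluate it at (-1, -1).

9

(∇f)_1 = ∂f/∂x = 18*x^2 + 9*y
At (-1, -1): 9.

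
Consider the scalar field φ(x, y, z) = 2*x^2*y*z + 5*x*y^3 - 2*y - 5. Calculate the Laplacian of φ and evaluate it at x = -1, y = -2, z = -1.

∂²φ/∂x² = 4*y*z
∂²φ/∂y² = 30*x*y
∂²φ/∂z² = 0
∇²φ = 30*x*y + 4*y*z
At (-1, -2, -1): 68.

68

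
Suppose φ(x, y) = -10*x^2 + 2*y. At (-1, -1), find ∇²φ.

∂²φ/∂x² = -20
∂²φ/∂y² = 0
∇²φ = -20
At (-1, -1): -20.

-20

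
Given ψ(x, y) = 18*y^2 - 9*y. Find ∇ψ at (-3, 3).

(0, 99)

∂ψ/∂x = 0
∂ψ/∂y = 36*y - 9
∇ψ = (0, 36*y - 9)
At (-3, 3): (0, 99).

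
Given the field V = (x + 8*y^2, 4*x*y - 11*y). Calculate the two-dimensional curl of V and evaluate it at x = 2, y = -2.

24

∂V₂/∂x = 4*y
∂V₁/∂y = 16*y
Scalar curl = -12*y
At (2, -2): 24.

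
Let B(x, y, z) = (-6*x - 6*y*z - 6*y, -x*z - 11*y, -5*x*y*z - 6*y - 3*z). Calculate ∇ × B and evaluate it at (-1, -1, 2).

(∇×B)₁ = ∂B₃/∂y − ∂B₂/∂z = -5*x*z + x - 6
(∇×B)₂ = ∂B₁/∂z − ∂B₃/∂x = 5*y*z - 6*y
(∇×B)₃ = ∂B₂/∂x − ∂B₁/∂y = 5*z + 6
∇×B = (-5*x*z + x - 6, 5*y*z - 6*y, 5*z + 6)
At (-1, -1, 2): (3, -4, 16).

(3, -4, 16)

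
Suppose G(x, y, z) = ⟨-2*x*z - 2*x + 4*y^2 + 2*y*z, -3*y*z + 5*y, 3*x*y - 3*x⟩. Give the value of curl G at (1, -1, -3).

(∇×G)₁ = ∂G₃/∂y − ∂G₂/∂z = 3*x + 3*y
(∇×G)₂ = ∂G₁/∂z − ∂G₃/∂x = -2*x - y + 3
(∇×G)₃ = ∂G₂/∂x − ∂G₁/∂y = -8*y - 2*z
∇×G = (3*x + 3*y, -2*x - y + 3, -8*y - 2*z)
At (1, -1, -3): (0, 2, 14).

(0, 2, 14)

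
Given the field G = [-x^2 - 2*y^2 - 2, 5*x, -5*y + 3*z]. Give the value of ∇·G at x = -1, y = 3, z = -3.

5

∂G₁/∂x = -2*x
∂G₂/∂y = 0
∂G₃/∂z = 3
∇·G = -2*x + 3
At (-1, 3, -3): 5.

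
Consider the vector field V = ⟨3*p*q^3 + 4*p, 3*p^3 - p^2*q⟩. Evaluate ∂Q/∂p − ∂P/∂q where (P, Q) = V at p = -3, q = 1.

114

∂V₂/∂p = 9*p^2 - 2*p*q
∂V₁/∂q = 9*p*q^2
Scalar curl = 9*p^2 - 9*p*q^2 - 2*p*q
At (-3, 1): 114.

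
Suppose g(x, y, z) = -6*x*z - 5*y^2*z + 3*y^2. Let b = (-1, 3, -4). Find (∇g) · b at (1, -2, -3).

-130

∂g/∂x = -6*z
∂g/∂y = -10*y*z + 6*y
∂g/∂z = -6*x - 5*y^2
∇g at (1, -2, -3) = (18, -72, -26)
∇g · b = (18)(-1) + (-72)(3) + (-26)(-4) = -130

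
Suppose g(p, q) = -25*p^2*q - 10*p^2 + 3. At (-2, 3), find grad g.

∂g/∂p = -50*p*q - 20*p
∂g/∂q = -25*p^2
∇g = (-50*p*q - 20*p, -25*p^2)
At (-2, 3): (340, -100).

(340, -100)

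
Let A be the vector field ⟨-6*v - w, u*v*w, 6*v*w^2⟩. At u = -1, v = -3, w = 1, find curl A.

(3, -1, 3)

(∇×A)₁ = ∂A₃/∂v − ∂A₂/∂w = -u*v + 6*w^2
(∇×A)₂ = ∂A₁/∂w − ∂A₃/∂u = -1
(∇×A)₃ = ∂A₂/∂u − ∂A₁/∂v = v*w + 6
∇×A = (-u*v + 6*w^2, -1, v*w + 6)
At (-1, -3, 1): (3, -1, 3).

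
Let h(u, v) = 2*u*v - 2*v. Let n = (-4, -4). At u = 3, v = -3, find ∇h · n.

∂h/∂u = 2*v
∂h/∂v = 2*u - 2
∇h at (3, -3) = (-6, 4)
∇h · n = (-6)(-4) + (4)(-4) = 8

8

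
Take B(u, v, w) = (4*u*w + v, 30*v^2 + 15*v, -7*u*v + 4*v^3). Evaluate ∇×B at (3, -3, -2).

(87, -9, -1)

(∇×B)₁ = ∂B₃/∂v − ∂B₂/∂w = -7*u + 12*v^2
(∇×B)₂ = ∂B₁/∂w − ∂B₃/∂u = 4*u + 7*v
(∇×B)₃ = ∂B₂/∂u − ∂B₁/∂v = -1
∇×B = (-7*u + 12*v^2, 4*u + 7*v, -1)
At (3, -3, -2): (87, -9, -1).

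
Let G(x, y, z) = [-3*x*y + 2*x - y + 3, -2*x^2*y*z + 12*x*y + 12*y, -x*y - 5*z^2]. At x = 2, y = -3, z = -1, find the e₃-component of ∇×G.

(∇×G)_3 = ∂G₂/∂x − ∂G₁/∂y
= -4*x*y*z + 12*y − (-3*x - 1)
= -4*x*y*z + 3*x + 12*y + 1
At (2, -3, -1): -53.

-53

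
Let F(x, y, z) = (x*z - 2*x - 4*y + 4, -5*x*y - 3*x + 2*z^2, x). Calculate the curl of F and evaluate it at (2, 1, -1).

(4, 1, -4)

(∇×F)₁ = ∂F₃/∂y − ∂F₂/∂z = -4*z
(∇×F)₂ = ∂F₁/∂z − ∂F₃/∂x = x - 1
(∇×F)₃ = ∂F₂/∂x − ∂F₁/∂y = -5*y + 1
∇×F = (-4*z, x - 1, -5*y + 1)
At (2, 1, -1): (4, 1, -4).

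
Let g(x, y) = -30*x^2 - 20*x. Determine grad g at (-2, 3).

∂g/∂x = -60*x - 20
∂g/∂y = 0
∇g = (-60*x - 20, 0)
At (-2, 3): (100, 0).

(100, 0)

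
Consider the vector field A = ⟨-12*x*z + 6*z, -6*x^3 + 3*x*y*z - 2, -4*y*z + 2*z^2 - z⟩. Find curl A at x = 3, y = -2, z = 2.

(10, -30, -174)

(∇×A)₁ = ∂A₃/∂y − ∂A₂/∂z = -3*x*y - 4*z
(∇×A)₂ = ∂A₁/∂z − ∂A₃/∂x = -12*x + 6
(∇×A)₃ = ∂A₂/∂x − ∂A₁/∂y = -18*x^2 + 3*y*z
∇×A = (-3*x*y - 4*z, -12*x + 6, -18*x^2 + 3*y*z)
At (3, -2, 2): (10, -30, -174).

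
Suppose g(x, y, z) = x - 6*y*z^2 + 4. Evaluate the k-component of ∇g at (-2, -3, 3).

108

(∇g)_3 = ∂g/∂z = -12*y*z
At (-2, -3, 3): 108.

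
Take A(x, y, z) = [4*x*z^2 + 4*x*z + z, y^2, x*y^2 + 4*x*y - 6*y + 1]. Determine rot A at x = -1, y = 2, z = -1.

(∇×A)₁ = ∂A₃/∂y − ∂A₂/∂z = 2*x*y + 4*x - 6
(∇×A)₂ = ∂A₁/∂z − ∂A₃/∂x = 8*x*z + 4*x - y^2 - 4*y + 1
(∇×A)₃ = ∂A₂/∂x − ∂A₁/∂y = 0
∇×A = (2*x*y + 4*x - 6, 8*x*z + 4*x - y^2 - 4*y + 1, 0)
At (-1, 2, -1): (-14, -7, 0).

(-14, -7, 0)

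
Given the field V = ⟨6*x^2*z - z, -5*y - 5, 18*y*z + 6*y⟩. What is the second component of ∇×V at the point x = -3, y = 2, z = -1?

(∇×V)_2 = ∂V₁/∂z − ∂V₃/∂x
= 6*x^2 - 1 − (0)
= 6*x^2 - 1
At (-3, 2, -1): 53.

53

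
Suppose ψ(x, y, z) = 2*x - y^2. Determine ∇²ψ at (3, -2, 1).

∂²ψ/∂x² = 0
∂²ψ/∂y² = -2
∂²ψ/∂z² = 0
∇²ψ = -2
At (3, -2, 1): -2.

-2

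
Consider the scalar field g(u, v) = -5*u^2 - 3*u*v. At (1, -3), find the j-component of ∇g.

-3

(∇g)_2 = ∂g/∂v = -3*u
At (1, -3): -3.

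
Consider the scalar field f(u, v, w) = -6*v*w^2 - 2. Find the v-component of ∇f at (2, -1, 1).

-6

(∇f)_2 = ∂f/∂v = -6*w^2
At (2, -1, 1): -6.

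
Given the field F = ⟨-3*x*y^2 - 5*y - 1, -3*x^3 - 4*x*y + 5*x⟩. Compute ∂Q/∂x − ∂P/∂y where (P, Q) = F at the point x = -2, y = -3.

∂F₂/∂x = -9*x^2 - 4*y + 5
∂F₁/∂y = -6*x*y - 5
Scalar curl = -9*x^2 + 6*x*y - 4*y + 10
At (-2, -3): 22.

22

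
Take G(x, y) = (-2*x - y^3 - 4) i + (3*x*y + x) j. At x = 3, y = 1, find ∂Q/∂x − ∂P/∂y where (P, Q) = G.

∂G₂/∂x = 3*y + 1
∂G₁/∂y = -3*y^2
Scalar curl = 3*y^2 + 3*y + 1
At (3, 1): 7.

7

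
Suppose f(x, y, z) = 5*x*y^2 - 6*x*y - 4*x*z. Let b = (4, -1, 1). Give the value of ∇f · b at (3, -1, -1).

96

∂f/∂x = 5*y^2 - 6*y - 4*z
∂f/∂y = 10*x*y - 6*x
∂f/∂z = -4*x
∇f at (3, -1, -1) = (15, -48, -12)
∇f · b = (15)(4) + (-48)(-1) + (-12)(1) = 96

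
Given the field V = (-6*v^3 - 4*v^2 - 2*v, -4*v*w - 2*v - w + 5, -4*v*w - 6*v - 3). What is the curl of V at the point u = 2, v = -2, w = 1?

(-17, 0, 58)

(∇×V)₁ = ∂V₃/∂v − ∂V₂/∂w = 4*v - 4*w - 5
(∇×V)₂ = ∂V₁/∂w − ∂V₃/∂u = 0
(∇×V)₃ = ∂V₂/∂u − ∂V₁/∂v = 18*v^2 + 8*v + 2
∇×V = (4*v - 4*w - 5, 0, 18*v^2 + 8*v + 2)
At (2, -2, 1): (-17, 0, 58).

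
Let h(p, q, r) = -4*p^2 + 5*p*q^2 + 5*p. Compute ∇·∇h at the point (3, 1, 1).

∂²h/∂p² = -8
∂²h/∂q² = 10*p
∂²h/∂r² = 0
∇²h = 10*p - 8
At (3, 1, 1): 22.

22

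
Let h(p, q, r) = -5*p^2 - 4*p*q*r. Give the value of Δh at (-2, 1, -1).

-10

∂²h/∂p² = -10
∂²h/∂q² = 0
∂²h/∂r² = 0
∇²h = -10
At (-2, 1, -1): -10.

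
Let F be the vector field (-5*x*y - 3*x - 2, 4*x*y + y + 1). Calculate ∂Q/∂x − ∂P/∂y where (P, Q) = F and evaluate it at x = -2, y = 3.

∂F₂/∂x = 4*y
∂F₁/∂y = -5*x
Scalar curl = 5*x + 4*y
At (-2, 3): 2.

2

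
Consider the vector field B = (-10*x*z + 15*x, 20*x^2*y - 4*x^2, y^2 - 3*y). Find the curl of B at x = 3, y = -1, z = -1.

(∇×B)₁ = ∂B₃/∂y − ∂B₂/∂z = 2*y - 3
(∇×B)₂ = ∂B₁/∂z − ∂B₃/∂x = -10*x
(∇×B)₃ = ∂B₂/∂x − ∂B₁/∂y = 40*x*y - 8*x
∇×B = (2*y - 3, -10*x, 40*x*y - 8*x)
At (3, -1, -1): (-5, -30, -144).

(-5, -30, -144)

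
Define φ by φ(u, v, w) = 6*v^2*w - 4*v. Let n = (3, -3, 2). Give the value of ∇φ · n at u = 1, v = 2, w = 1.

∂φ/∂u = 0
∂φ/∂v = 12*v*w - 4
∂φ/∂w = 6*v^2
∇φ at (1, 2, 1) = (0, 20, 24)
∇φ · n = (0)(3) + (20)(-3) + (24)(2) = -12

-12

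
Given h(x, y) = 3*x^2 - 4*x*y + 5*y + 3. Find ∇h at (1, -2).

(14, 1)

∂h/∂x = 6*x - 4*y
∂h/∂y = -4*x + 5
∇h = (6*x - 4*y, -4*x + 5)
At (1, -2): (14, 1).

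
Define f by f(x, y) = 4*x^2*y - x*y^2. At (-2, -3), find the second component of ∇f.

(∇f)_2 = ∂f/∂y = 4*x^2 - 2*x*y
At (-2, -3): 4.

4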